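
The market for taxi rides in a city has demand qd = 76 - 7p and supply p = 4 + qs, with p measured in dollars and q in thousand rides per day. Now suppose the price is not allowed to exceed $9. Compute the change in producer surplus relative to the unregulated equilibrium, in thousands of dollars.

Rearranging supply gives qs = p - 4. In a free market, 76 - 7p = p - 4 gives the equilibrium p* = 10, q* = 6.
Since 9 < 10, the ceiling is binding.
At p = 9: qd = 76 - 7·9 = 13 and qs = 9 - 4 = 5.
Producer surplus without the control is ½ · (10 - 4) · 6 = 18.
With the ceiling, producers sell 5 units at 9, so PS = ½ · (9 - 4) · 5 = 12.5.
Change in producer surplus = 12.5 - 18 = -5.5.

-5.5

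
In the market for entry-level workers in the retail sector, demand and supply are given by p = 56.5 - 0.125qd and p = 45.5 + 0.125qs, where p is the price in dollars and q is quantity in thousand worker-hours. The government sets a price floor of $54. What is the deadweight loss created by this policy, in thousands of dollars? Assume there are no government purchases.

72

Rearranging demand gives qd = 452 - 8p; rearranging supply gives qs = 8p - 364. Setting quantity demanded equal to quantity supplied, 452 - 8p = 8p - 364, gives p* = 51 and q* = 44.
Because the floor (54) lies above the market-clearing price, it is binding.
At p = 54: qd = 452 - 8·54 = 20 and qs = 8·54 - 364 = 68.
Quantity traded falls to 20. At q = 20 the demand price is (452 - 20)/8 = 54 and the supply price is (364 + 20)/8 = 48.
Deadweight loss = ½ · (54 - 48) · (44 - 20) = ½ · 6 · 24 = 72.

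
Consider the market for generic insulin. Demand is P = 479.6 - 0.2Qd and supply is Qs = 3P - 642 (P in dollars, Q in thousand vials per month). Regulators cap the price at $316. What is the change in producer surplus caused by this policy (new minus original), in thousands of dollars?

Rearranging demand gives Qd = 2398 - 5P. In a free market, 2398 - 5P = 3P - 642 gives the equilibrium P* = 380, Q* = 498.
Because the ceiling (316) lies below the market-clearing price, it is binding.
At P = 316: Qd = 2398 - 5·316 = 818 and Qs = 3·316 - 642 = 306.
Producer surplus without the control is ½ · (380 - 214) · 498 = 41334.
With the ceiling, producers sell 306 units at 316, so PS = ½ · (316 - 214) · 306 = 15606.
Change in producer surplus = 15606 - 41334 = -25728.

-25728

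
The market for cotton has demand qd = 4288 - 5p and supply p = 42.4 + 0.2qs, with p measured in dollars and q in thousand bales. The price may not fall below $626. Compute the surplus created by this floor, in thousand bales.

Rearranging supply gives qs = 5p - 212. In a free market, 4288 - 5p = 5p - 212 gives the equilibrium p* = 450, q* = 2038.
Since 626 > 450, the floor is binding.
At p = 626: qd = 4288 - 5·626 = 1158 and qs = 5·626 - 212 = 2918.
Surplus = qs - qd = 2918 - 1158 = 1760.

1760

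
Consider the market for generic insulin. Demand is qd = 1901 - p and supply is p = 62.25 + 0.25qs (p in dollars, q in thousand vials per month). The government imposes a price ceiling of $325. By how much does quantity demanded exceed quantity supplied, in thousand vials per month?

Rearranging supply gives qs = 4p - 249. In a free market, 1901 - p = 4p - 249 gives the equilibrium p* = 430, q* = 1471.
The ceiling of 325 is below the equilibrium price 430, so it binds.
At p = 325: qd = 1901 - 325 = 1576 and qs = 4·325 - 249 = 1051.
Shortage = qd - qs = 1576 - 1051 = 525.

525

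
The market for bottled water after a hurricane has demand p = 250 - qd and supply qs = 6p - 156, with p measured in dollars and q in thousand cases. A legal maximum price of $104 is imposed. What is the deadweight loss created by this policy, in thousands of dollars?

0

Rearranging demand gives qd = 250 - p. In a free market, 250 - p = 6p - 156 gives the equilibrium p* = 58, q* = 192.
The ceiling of 104 is above the equilibrium price 58, so it is not binding; the market clears at p* = 58, q* = 192.
Since the control does not bind, no trades are prevented and deadweight loss is zero.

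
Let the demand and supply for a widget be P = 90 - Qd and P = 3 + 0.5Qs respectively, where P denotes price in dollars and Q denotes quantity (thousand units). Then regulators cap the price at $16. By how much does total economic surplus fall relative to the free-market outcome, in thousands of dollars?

768

Rearranging demand gives Qd = 90 - P; rearranging supply gives Qs = 2P - 6. Without the control the market clears where 90 - P = 2P - 6, i.e. P* = 32 and Q* = 58.
Because the ceiling (16) lies below the market-clearing price, it is binding.
At P = 16: Qd = 90 - 16 = 74 and Qs = 2·16 - 6 = 26.
Quantity traded falls to 26. At Q = 26 the demand price is 90 - 26 = 64 and the supply price is (6 + 26)/2 = 16.
Deadweight loss = ½ · (64 - 16) · (58 - 26) = ½ · 48 · 32 = 768.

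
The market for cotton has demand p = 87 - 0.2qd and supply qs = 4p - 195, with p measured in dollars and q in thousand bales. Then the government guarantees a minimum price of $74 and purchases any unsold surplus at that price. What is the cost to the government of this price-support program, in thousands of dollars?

Rearranging demand gives qd = 435 - 5p. Equilibrium: 435 - 5p = 4p - 195, so 630 = 9p and p* = 70, q* = 85.
Since 74 > 70, the floor is binding.
At p = 74: qd = 435 - 5·74 = 65 and qs = 4·74 - 195 = 101.
Surplus = qs - qd = 36.
Government expenditure = surplus × support price = 36 × 74 = 2664.

2664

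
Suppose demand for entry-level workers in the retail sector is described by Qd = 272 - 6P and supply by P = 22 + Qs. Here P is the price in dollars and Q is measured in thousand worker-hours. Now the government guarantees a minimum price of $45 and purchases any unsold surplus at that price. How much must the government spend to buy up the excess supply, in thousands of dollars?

945

Rearranging supply gives Qs = P - 22. Without the control the market clears where 272 - 6P = P - 22, i.e. P* = 42 and Q* = 20.
The floor of 45 is above the equilibrium price 42, so it binds.
At P = 45: Qd = 272 - 6·45 = 2 and Qs = 45 - 22 = 23.
Surplus = Qs - Qd = 21.
Government expenditure = surplus × support price = 21 × 45 = 945.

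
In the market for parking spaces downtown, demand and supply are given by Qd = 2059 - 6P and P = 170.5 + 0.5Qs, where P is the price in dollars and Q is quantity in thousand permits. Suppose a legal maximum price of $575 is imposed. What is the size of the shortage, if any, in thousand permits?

Rearranging supply gives Qs = 2P - 341. In a free market, 2059 - 6P = 2P - 341 gives the equilibrium P* = 300, Q* = 259.
The ceiling of 575 is above the equilibrium price 300, so it is not binding; the market clears at P* = 300, Q* = 259.
Since the control does not bind, there is no shortage.

0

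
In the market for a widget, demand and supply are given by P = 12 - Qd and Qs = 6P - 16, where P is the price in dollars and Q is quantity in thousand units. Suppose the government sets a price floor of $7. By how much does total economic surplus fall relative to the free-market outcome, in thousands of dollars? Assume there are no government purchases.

5.25

Rearranging demand gives Qd = 12 - P. In a free market, 12 - P = 6P - 16 gives the equilibrium P* = 4, Q* = 8.
The floor of 7 is above the equilibrium price 4, so it binds.
At P = 7: Qd = 12 - 7 = 5 and Qs = 6·7 - 16 = 26.
Quantity traded falls to 5. At Q = 5 the demand price is 12 - 5 = 7 and the supply price is (16 + 5)/6 = 3.5.
Deadweight loss = ½ · (7 - 3.5) · (8 - 5) = ½ · 3.5 · 3 = 5.25.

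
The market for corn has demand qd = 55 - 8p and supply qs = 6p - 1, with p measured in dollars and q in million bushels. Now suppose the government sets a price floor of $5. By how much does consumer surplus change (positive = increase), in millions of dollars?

-19

Without the control the market clears where 55 - 8p = 6p - 1, i.e. p* = 4 and q* = 23.
Since 5 > 4, the floor is binding.
At p = 5: qd = 55 - 8·5 = 15 and qs = 6·5 - 1 = 29.
Consumer surplus without the control is ½ · (6.875 - 4) · 23 = 33.0625.
With the floor, consumers buy 15 units at 5, so CS = ½ · (6.875 - 5) · 15 = 14.0625.
Change in consumer surplus = 14.0625 - 33.0625 = -19.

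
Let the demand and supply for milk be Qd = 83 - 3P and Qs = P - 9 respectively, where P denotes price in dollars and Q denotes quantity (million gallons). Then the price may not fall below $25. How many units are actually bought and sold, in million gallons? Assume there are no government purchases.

8

Setting quantity demanded equal to quantity supplied, 83 - 3P = P - 9, gives P* = 23 and Q* = 14.
Since 25 > 23, the floor is binding.
At P = 25: Qd = 83 - 3·25 = 8 and Qs = 25 - 9 = 16.
The quantity actually transacted is the short side, demand: 8.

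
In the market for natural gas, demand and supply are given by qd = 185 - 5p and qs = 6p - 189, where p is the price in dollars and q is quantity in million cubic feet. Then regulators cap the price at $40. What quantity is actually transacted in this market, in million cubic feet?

15

Equilibrium: 185 - 5p = 6p - 189, so 374 = 11p and p* = 34, q* = 15.
Since 40 is above p* = 34, the ceiling does not bind and the free-market outcome prevails.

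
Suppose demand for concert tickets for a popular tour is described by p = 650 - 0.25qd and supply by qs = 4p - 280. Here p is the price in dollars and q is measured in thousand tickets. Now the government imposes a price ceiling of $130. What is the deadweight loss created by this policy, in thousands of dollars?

211600

Rearranging demand gives qd = 2600 - 4p. Equilibrium: 2600 - 4p = 4p - 280, so 2880 = 8p and p* = 360, q* = 1160.
The ceiling of 130 is below the equilibrium price 360, so it binds.
At p = 130: qd = 2600 - 4·130 = 2080 and qs = 4·130 - 280 = 240.
Quantity traded falls to 240. At q = 240 the demand price is (2600 - 240)/4 = 590 and the supply price is (280 + 240)/4 = 130.
Deadweight loss = ½ · (590 - 130) · (1160 - 240) = ½ · 460 · 920 = 211600.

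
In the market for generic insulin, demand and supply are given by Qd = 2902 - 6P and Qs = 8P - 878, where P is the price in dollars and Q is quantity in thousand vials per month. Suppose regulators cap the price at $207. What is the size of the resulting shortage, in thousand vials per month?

882

Without the control the market clears where 2902 - 6P = 8P - 878, i.e. P* = 270 and Q* = 1282.
The ceiling of 207 is below the equilibrium price 270, so it binds.
At P = 207: Qd = 2902 - 6·207 = 1660 and Qs = 8·207 - 878 = 778.
Shortage = Qd - Qs = 1660 - 778 = 882.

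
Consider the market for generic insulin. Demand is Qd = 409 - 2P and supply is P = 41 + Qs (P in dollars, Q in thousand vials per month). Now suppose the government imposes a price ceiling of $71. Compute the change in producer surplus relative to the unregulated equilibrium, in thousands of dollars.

Rearranging supply gives Qs = P - 41. In a free market, 409 - 2P = P - 41 gives the equilibrium P* = 150, Q* = 109.
Since 71 < 150, the ceiling is binding.
At P = 71: Qd = 409 - 2·71 = 267 and Qs = 71 - 41 = 30.
Producer surplus without the control is ½ · (150 - 41) · 109 = 5940.5.
With the ceiling, producers sell 30 units at 71, so PS = ½ · (71 - 41) · 30 = 450.
Change in producer surplus = 450 - 5940.5 = -5490.5.

-5490.5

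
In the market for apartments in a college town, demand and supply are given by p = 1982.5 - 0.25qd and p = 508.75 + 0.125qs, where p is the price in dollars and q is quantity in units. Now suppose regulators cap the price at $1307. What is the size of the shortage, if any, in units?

Rearranging demand gives qd = 7930 - 4p; rearranging supply gives qs = 8p - 4070. In a free market, 7930 - 4p = 8p - 4070 gives the equilibrium p* = 1000, q* = 3930.
The ceiling of 1307 is above the equilibrium price 1000, so it is not binding; the market clears at p* = 1000, q* = 3930.
Since the control does not bind, there is no shortage.

0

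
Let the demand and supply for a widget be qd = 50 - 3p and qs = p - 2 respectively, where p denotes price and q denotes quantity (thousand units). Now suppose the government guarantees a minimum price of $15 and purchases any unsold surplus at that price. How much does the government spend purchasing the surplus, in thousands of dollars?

120

Setting quantity demanded equal to quantity supplied, 50 - 3p = p - 2, gives p* = 13 and q* = 11.
Because the floor (15) lies above the market-clearing price, it is binding.
At p = 15: qd = 50 - 3·15 = 5 and qs = 15 - 2 = 13.
Surplus = qs - qd = 8.
Government expenditure = surplus × support price = 8 × 15 = 120.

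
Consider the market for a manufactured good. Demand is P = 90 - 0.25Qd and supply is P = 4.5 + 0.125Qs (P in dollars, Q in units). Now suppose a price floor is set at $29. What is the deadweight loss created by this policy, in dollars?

Rearranging demand gives Qd = 360 - 4P; rearranging supply gives Qs = 8P - 36. In a free market, 360 - 4P = 8P - 36 gives the equilibrium P* = 33, Q* = 228.
Since 29 is below P* = 33, the floor does not bind and the free-market outcome prevails.
Since the control does not bind, no trades are prevented and deadweight loss is zero.

0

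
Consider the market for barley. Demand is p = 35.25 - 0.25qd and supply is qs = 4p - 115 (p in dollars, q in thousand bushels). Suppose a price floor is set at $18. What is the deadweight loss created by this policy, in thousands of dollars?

0

Rearranging demand gives qd = 141 - 4p. Setting quantity demanded equal to quantity supplied, 141 - 4p = 4p - 115, gives p* = 32 and q* = 13.
Since 18 is below p* = 32, the floor does not bind and the free-market outcome prevails.
Since the control does not bind, no trades are prevented and deadweight loss is zero.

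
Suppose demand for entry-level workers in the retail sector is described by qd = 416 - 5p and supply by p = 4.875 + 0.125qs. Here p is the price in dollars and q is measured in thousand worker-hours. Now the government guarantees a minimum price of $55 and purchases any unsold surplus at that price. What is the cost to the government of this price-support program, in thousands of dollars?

Rearranging supply gives qs = 8p - 39. In a free market, 416 - 5p = 8p - 39 gives the equilibrium p* = 35, q* = 241.
Since 55 > 35, the floor is binding.
At p = 55: qd = 416 - 5·55 = 141 and qs = 8·55 - 39 = 401.
Surplus = qs - qd = 260.
Government expenditure = surplus × support price = 260 × 55 = 14300.

14300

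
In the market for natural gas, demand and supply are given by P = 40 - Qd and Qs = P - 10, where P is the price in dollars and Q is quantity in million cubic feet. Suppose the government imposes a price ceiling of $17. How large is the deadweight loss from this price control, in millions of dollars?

64

Rearranging demand gives Qd = 40 - P. Without the control the market clears where 40 - P = P - 10, i.e. P* = 25 and Q* = 15.
Because the ceiling (17) lies below the market-clearing price, it is binding.
At P = 17: Qd = 40 - 17 = 23 and Qs = 17 - 10 = 7.
Quantity traded falls to 7. At Q = 7 the demand price is 40 - 7 = 33 and the supply price is 10 + 7 = 17.
Deadweight loss = ½ · (33 - 17) · (15 - 7) = ½ · 16 · 8 = 64.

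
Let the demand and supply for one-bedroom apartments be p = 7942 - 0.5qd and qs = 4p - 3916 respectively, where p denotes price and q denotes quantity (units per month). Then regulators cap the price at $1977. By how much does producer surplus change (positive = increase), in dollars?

Rearranging demand gives qd = 15884 - 2p. In a free market, 15884 - 2p = 4p - 3916 gives the equilibrium p* = 3300, q* = 9284.
Because the ceiling (1977) lies below the market-clearing price, it is binding.
At p = 1977: qd = 15884 - 2·1977 = 11930 and qs = 4·1977 - 3916 = 3992.
Producer surplus without the control is ½ · (3300 - 979) · 9284 = 10774082.
With the ceiling, producers sell 3992 units at 1977, so PS = ½ · (1977 - 979) · 3992 = 1992008.
Change in producer surplus = 1992008 - 10774082 = -8782074.

-8782074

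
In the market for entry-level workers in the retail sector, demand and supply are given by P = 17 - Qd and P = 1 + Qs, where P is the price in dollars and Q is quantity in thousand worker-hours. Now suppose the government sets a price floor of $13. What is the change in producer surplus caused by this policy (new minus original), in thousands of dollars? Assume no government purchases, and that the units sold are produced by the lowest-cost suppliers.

8

Rearranging demand gives Qd = 17 - P; rearranging supply gives Qs = P - 1. Setting quantity demanded equal to quantity supplied, 17 - P = P - 1, gives P* = 9 and Q* = 8.
The floor of 13 is above the equilibrium price 9, so it binds.
At P = 13: Qd = 17 - 13 = 4 and Qs = 13 - 1 = 12.
Producer surplus without the control is ½ · (9 - 1) · 8 = 32.
With the floor, 4 units are sold at 13. The supply price at Q = 4 is 5, so PS = ½ · [(13 - 1) + (13 - 5)] · 4 = 40.
Change in producer surplus = 40 - 32 = 8.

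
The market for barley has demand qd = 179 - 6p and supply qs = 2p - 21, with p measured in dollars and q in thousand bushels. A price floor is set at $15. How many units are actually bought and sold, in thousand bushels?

Setting quantity demanded equal to quantity supplied, 179 - 6p = 2p - 21, gives p* = 25 and q* = 29.
Since 15 is below p* = 25, the floor does not bind and the free-market outcome prevails.

29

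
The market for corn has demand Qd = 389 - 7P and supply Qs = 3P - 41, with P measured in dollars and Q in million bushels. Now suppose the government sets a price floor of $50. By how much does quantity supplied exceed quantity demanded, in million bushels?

70

Without the control the market clears where 389 - 7P = 3P - 41, i.e. P* = 43 and Q* = 88.
The floor of 50 is above the equilibrium price 43, so it binds.
At P = 50: Qd = 389 - 7·50 = 39 and Qs = 3·50 - 41 = 109.
Surplus = Qs - Qd = 109 - 39 = 70.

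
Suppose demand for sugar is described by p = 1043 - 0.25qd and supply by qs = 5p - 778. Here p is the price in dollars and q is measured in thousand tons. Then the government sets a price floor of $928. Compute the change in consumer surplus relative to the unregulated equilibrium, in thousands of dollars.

-459648

Rearranging demand gives qd = 4172 - 4p. Without the control the market clears where 4172 - 4p = 5p - 778, i.e. p* = 550 and q* = 1972.
Since 928 > 550, the floor is binding.
At p = 928: qd = 4172 - 4·928 = 460 and qs = 5·928 - 778 = 3862.
Consumer surplus without the control is ½ · (1043 - 550) · 1972 = 486098.
With the floor, consumers buy 460 units at 928, so CS = ½ · (1043 - 928) · 460 = 26450.
Change in consumer surplus = 26450 - 486098 = -459648.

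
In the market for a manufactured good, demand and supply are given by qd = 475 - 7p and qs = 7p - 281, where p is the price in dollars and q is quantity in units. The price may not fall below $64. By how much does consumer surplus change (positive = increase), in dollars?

Setting quantity demanded equal to quantity supplied, 475 - 7p = 7p - 281, gives p* = 54 and q* = 97.
The floor of 64 is above the equilibrium price 54, so it binds.
At p = 64: qd = 475 - 7·64 = 27 and qs = 7·64 - 281 = 167.
Consumer surplus without the control is ½ · (475/7 - 54) · 97 = 9409/14.
With the floor, consumers buy 27 units at 64, so CS = ½ · (475/7 - 64) · 27 = 729/14.
Change in consumer surplus = 729/14 - 9409/14 = -620.

-620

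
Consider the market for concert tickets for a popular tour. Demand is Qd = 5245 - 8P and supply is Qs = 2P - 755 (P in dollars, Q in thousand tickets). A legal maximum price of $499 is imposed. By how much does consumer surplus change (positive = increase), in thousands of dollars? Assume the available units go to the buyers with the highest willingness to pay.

21992.75

Setting quantity demanded equal to quantity supplied, 5245 - 8P = 2P - 755, gives P* = 600 and Q* = 445.
The ceiling of 499 is below the equilibrium price 600, so it binds.
At P = 499: Qd = 5245 - 8·499 = 1253 and Qs = 2·499 - 755 = 243.
Consumer surplus without the control is ½ · (655.625 - 600) · 445 = 12376.5625.
With the ceiling, 243 units are sold at 499 (assume they go to the highest-value buyers). The demand price at Q = 243 is 625.25, so CS = ½ · [(655.625 - 499) + (625.25 - 499)] · 243 = 34369.3125.
Change in consumer surplus = 34369.3125 - 12376.5625 = 21992.75.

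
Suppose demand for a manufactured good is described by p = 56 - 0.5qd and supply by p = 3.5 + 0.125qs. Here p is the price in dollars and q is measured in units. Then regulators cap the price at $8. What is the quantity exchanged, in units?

Rearranging demand gives qd = 112 - 2p; rearranging supply gives qs = 8p - 28. Equilibrium: 112 - 2p = 8p - 28, so 140 = 10p and p* = 14, q* = 84.
The ceiling of 8 is below the equilibrium price 14, so it binds.
At p = 8: qd = 112 - 2·8 = 96 and qs = 8·8 - 28 = 36.
The quantity actually transacted is the short side, supply: 36.

36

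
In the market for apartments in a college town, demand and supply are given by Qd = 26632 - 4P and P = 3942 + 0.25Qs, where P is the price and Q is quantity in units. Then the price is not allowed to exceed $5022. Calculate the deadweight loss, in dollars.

Rearranging supply gives Qs = 4P - 15768. Setting quantity demanded equal to quantity supplied, 26632 - 4P = 4P - 15768, gives P* = 5300 and Q* = 5432.
Since 5022 < 5300, the ceiling is binding.
At P = 5022: Qd = 26632 - 4·5022 = 6544 and Qs = 4·5022 - 15768 = 4320.
Quantity traded falls to 4320. At Q = 4320 the demand price is (26632 - 4320)/4 = 5578 and the supply price is (15768 + 4320)/4 = 5022.
Deadweight loss = ½ · (5578 - 5022) · (5432 - 4320) = ½ · 556 · 1112 = 309136.

309136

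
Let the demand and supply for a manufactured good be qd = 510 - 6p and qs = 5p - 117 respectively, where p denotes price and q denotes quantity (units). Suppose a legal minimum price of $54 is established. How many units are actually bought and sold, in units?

Setting quantity demanded equal to quantity supplied, 510 - 6p = 5p - 117, gives p* = 57 and q* = 168.
Since 54 is below p* = 57, the floor does not bind and the free-market outcome prevails.

168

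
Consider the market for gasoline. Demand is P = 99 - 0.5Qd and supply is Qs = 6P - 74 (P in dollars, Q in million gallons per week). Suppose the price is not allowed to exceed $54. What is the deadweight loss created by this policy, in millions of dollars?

Rearranging demand gives Qd = 198 - 2P. In a free market, 198 - 2P = 6P - 74 gives the equilibrium P* = 34, Q* = 130.
Since 54 is above P* = 34, the ceiling does not bind and the free-market outcome prevails.
Since the control does not bind, no trades are prevented and deadweight loss is zero.

0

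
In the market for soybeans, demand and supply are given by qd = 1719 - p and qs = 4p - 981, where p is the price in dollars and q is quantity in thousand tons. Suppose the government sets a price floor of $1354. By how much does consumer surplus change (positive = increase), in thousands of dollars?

-628408

Setting quantity demanded equal to quantity supplied, 1719 - p = 4p - 981, gives p* = 540 and q* = 1179.
Since 1354 > 540, the floor is binding.
At p = 1354: qd = 1719 - 1354 = 365 and qs = 4·1354 - 981 = 4435.
Consumer surplus without the control is ½ · (1719 - 540) · 1179 = 695020.5.
With the floor, consumers buy 365 units at 1354, so CS = ½ · (1719 - 1354) · 365 = 66612.5.
Change in consumer surplus = 66612.5 - 695020.5 = -628408.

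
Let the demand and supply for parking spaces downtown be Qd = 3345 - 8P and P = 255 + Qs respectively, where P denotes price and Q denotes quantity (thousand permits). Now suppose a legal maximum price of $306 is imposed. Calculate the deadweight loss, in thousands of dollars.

4970.25

Rearranging supply gives Qs = P - 255. Setting quantity demanded equal to quantity supplied, 3345 - 8P = P - 255, gives P* = 400 and Q* = 145.
The ceiling of 306 is below the equilibrium price 400, so it binds.
At P = 306: Qd = 3345 - 8·306 = 897 and Qs = 306 - 255 = 51.
Quantity traded falls to 51. At Q = 51 the demand price is (3345 - 51)/8 = 411.75 and the supply price is 255 + 51 = 306.
Deadweight loss = ½ · (411.75 - 306) · (145 - 51) = ½ · 105.75 · 94 = 4970.25.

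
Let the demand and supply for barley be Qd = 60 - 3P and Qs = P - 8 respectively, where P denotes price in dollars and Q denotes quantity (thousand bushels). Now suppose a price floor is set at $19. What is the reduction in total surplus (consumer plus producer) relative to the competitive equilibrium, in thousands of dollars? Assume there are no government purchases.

24

Without the control the market clears where 60 - 3P = P - 8, i.e. P* = 17 and Q* = 9.
Because the floor (19) lies above the market-clearing price, it is binding.
At P = 19: Qd = 60 - 3·19 = 3 and Qs = 19 - 8 = 11.
Quantity traded falls to 3. At Q = 3 the demand price is (60 - 3)/3 = 19 and the supply price is 8 + 3 = 11.
Deadweight loss = ½ · (19 - 11) · (9 - 3) = ½ · 8 · 6 = 24.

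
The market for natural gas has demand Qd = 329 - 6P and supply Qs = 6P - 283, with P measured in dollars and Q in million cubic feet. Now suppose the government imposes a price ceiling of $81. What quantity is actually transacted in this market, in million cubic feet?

23

In a free market, 329 - 6P = 6P - 283 gives the equilibrium P* = 51, Q* = 23.
The ceiling of 81 is above the equilibrium price 51, so it is not binding; the market clears at P* = 51, Q* = 23.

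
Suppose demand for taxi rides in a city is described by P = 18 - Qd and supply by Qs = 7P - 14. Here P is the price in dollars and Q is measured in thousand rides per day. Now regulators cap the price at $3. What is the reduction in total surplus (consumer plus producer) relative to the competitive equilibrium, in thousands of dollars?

Rearranging demand gives Qd = 18 - P. Setting quantity demanded equal to quantity supplied, 18 - P = 7P - 14, gives P* = 4 and Q* = 14.
Since 3 < 4, the ceiling is binding.
At P = 3: Qd = 18 - 3 = 15 and Qs = 7·3 - 14 = 7.
Quantity traded falls to 7. At Q = 7 the demand price is 18 - 7 = 11 and the supply price is (14 + 7)/7 = 3.
Deadweight loss = ½ · (11 - 3) · (14 - 7) = ½ · 8 · 7 = 28.

28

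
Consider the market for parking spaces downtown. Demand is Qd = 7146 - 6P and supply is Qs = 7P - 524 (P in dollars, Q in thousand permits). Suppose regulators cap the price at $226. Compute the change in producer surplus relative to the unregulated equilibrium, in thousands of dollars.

In a free market, 7146 - 6P = 7P - 524 gives the equilibrium P* = 590, Q* = 3606.
Since 226 < 590, the ceiling is binding.
At P = 226: Qd = 7146 - 6·226 = 5790 and Qs = 7·226 - 524 = 1058.
Producer surplus without the control is ½ · (590 - 524/7) · 3606 = 6501618/7.
With the ceiling, producers sell 1058 units at 226, so PS = ½ · (226 - 524/7) · 1058 = 559682/7.
Change in producer surplus = 559682/7 - 6501618/7 = -848848.

-848848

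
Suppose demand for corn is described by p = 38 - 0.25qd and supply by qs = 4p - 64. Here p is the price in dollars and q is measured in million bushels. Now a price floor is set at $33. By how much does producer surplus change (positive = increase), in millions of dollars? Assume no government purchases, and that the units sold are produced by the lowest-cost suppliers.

Rearranging demand gives qd = 152 - 4p. Equilibrium: 152 - 4p = 4p - 64, so 216 = 8p and p* = 27, q* = 44.
The floor of 33 is above the equilibrium price 27, so it binds.
At p = 33: qd = 152 - 4·33 = 20 and qs = 4·33 - 64 = 68.
Producer surplus without the control is ½ · (27 - 16) · 44 = 242.
With the floor, 20 units are sold at 33. The supply price at q = 20 is 21, so PS = ½ · [(33 - 16) + (33 - 21)] · 20 = 290.
Change in producer surplus = 290 - 242 = 48.

48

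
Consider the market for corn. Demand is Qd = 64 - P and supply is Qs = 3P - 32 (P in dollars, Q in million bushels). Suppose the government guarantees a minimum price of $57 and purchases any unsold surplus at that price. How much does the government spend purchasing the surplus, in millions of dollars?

Setting quantity demanded equal to quantity supplied, 64 - P = 3P - 32, gives P* = 24 and Q* = 40.
Because the floor (57) lies above the market-clearing price, it is binding.
At P = 57: Qd = 64 - 57 = 7 and Qs = 3·57 - 32 = 139.
Surplus = Qs - Qd = 132.
Government expenditure = surplus × support price = 132 × 57 = 7524.

7524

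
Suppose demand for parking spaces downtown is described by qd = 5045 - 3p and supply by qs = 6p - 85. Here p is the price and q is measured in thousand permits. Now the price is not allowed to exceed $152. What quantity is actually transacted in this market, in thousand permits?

Equilibrium: 5045 - 3p = 6p - 85, so 5130 = 9p and p* = 570, q* = 3335.
The ceiling of 152 is below the equilibrium price 570, so it binds.
At p = 152: qd = 5045 - 3·152 = 4589 and qs = 6·152 - 85 = 827.
The quantity actually transacted is the short side, supply: 827.

827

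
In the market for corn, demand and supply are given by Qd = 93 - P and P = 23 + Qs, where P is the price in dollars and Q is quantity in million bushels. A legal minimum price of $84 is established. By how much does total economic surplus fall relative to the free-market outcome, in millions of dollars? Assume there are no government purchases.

676

Rearranging supply gives Qs = P - 23. Setting quantity demanded equal to quantity supplied, 93 - P = P - 23, gives P* = 58 and Q* = 35.
Since 84 > 58, the floor is binding.
At P = 84: Qd = 93 - 84 = 9 and Qs = 84 - 23 = 61.
Quantity traded falls to 9. At Q = 9 the demand price is 93 - 9 = 84 and the supply price is 23 + 9 = 32.
Deadweight loss = ½ · (84 - 32) · (35 - 9) = ½ · 52 · 26 = 676.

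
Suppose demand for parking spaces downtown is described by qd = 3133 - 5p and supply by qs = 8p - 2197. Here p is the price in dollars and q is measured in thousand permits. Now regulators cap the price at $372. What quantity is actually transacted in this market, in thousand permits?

In a free market, 3133 - 5p = 8p - 2197 gives the equilibrium p* = 410, q* = 1083.
The ceiling of 372 is below the equilibrium price 410, so it binds.
At p = 372: qd = 3133 - 5·372 = 1273 and qs = 8·372 - 2197 = 779.
The quantity actually transacted is the short side, supply: 779.

779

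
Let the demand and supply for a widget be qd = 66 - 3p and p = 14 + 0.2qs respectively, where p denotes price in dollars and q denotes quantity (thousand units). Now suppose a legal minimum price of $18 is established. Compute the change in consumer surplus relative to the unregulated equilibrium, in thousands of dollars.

-13.5

Rearranging supply gives qs = 5p - 70. Setting quantity demanded equal to quantity supplied, 66 - 3p = 5p - 70, gives p* = 17 and q* = 15.
The floor of 18 is above the equilibrium price 17, so it binds.
At p = 18: qd = 66 - 3·18 = 12 and qs = 5·18 - 70 = 20.
Consumer surplus without the control is ½ · (22 - 17) · 15 = 37.5.
With the floor, consumers buy 12 units at 18, so CS = ½ · (22 - 18) · 12 = 24.
Change in consumer surplus = 24 - 37.5 = -13.5.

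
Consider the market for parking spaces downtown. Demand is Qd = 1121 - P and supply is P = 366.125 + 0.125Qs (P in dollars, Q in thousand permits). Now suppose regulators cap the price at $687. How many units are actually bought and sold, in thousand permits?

671

Rearranging supply gives Qs = 8P - 2929. Without the control the market clears where 1121 - P = 8P - 2929, i.e. P* = 450 and Q* = 671.
Since 687 is above P* = 450, the ceiling does not bind and the free-market outcome prevails.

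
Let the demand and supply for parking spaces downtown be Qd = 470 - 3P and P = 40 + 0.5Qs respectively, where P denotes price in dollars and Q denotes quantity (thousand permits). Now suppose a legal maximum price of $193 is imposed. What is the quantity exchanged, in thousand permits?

Rearranging supply gives Qs = 2P - 80. Setting quantity demanded equal to quantity supplied, 470 - 3P = 2P - 80, gives P* = 110 and Q* = 140.
The ceiling of 193 is above the equilibrium price 110, so it is not binding; the market clears at P* = 110, Q* = 140.

140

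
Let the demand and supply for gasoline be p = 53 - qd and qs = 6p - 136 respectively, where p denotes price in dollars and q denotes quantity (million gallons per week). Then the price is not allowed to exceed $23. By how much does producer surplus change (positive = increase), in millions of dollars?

-56

Rearranging demand gives qd = 53 - p. Without the control the market clears where 53 - p = 6p - 136, i.e. p* = 27 and q* = 26.
Because the ceiling (23) lies below the market-clearing price, it is binding.
At p = 23: qd = 53 - 23 = 30 and qs = 6·23 - 136 = 2.
Producer surplus without the control is ½ · (27 - 68/3) · 26 = 169/3.
With the ceiling, producers sell 2 units at 23, so PS = ½ · (23 - 68/3) · 2 = 1/3.
Change in producer surplus = 1/3 - 169/3 = -56.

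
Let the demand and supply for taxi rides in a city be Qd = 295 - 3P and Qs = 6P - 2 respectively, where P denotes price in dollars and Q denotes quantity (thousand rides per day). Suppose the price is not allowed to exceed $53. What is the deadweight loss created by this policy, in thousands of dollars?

0

Without the control the market clears where 295 - 3P = 6P - 2, i.e. P* = 33 and Q* = 196.
The ceiling of 53 is above the equilibrium price 33, so it is not binding; the market clears at P* = 33, Q* = 196.
Since the control does not bind, no trades are prevented and deadweight loss is zero.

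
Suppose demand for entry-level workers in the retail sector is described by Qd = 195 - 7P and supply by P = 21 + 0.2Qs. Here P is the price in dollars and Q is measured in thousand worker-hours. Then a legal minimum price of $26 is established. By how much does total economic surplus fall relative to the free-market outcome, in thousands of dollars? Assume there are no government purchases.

Rearranging supply gives Qs = 5P - 105. Equilibrium: 195 - 7P = 5P - 105, so 300 = 12P and P* = 25, Q* = 20.
The floor of 26 is above the equilibrium price 25, so it binds.
At P = 26: Qd = 195 - 7·26 = 13 and Qs = 5·26 - 105 = 25.
Quantity traded falls to 13. At Q = 13 the demand price is (195 - 13)/7 = 26 and the supply price is (105 + 13)/5 = 23.6.
Deadweight loss = ½ · (26 - 23.6) · (20 - 13) = ½ · 2.4 · 7 = 8.4.

8.4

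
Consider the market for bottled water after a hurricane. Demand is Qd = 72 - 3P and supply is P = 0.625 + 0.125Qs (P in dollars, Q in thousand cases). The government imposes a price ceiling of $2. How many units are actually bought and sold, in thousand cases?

Rearranging supply gives Qs = 8P - 5. Without the control the market clears where 72 - 3P = 8P - 5, i.e. P* = 7 and Q* = 51.
Because the ceiling (2) lies below the market-clearing price, it is binding.
At P = 2: Qd = 72 - 3·2 = 66 and Qs = 8·2 - 5 = 11.
The quantity actually transacted is the short side, supply: 11.

11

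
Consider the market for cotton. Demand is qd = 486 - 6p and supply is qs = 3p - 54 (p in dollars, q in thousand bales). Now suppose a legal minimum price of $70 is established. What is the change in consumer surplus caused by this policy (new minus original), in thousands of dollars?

Without the control the market clears where 486 - 6p = 3p - 54, i.e. p* = 60 and q* = 126.
Since 70 > 60, the floor is binding.
At p = 70: qd = 486 - 6·70 = 66 and qs = 3·70 - 54 = 156.
Consumer surplus without the control is ½ · (81 - 60) · 126 = 1323.
With the floor, consumers buy 66 units at 70, so CS = ½ · (81 - 70) · 66 = 363.
Change in consumer surplus = 363 - 1323 = -960.

-960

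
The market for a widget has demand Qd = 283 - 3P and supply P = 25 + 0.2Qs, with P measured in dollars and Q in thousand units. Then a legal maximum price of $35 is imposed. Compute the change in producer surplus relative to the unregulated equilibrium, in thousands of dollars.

Rearranging supply gives Qs = 5P - 125. Without the control the market clears where 283 - 3P = 5P - 125, i.e. P* = 51 and Q* = 130.
Because the ceiling (35) lies below the market-clearing price, it is binding.
At P = 35: Qd = 283 - 3·35 = 178 and Qs = 5·35 - 125 = 50.
Producer surplus without the control is ½ · (51 - 25) · 130 = 1690.
With the ceiling, producers sell 50 units at 35, so PS = ½ · (35 - 25) · 50 = 250.
Change in producer surplus = 250 - 1690 = -1440.

-1440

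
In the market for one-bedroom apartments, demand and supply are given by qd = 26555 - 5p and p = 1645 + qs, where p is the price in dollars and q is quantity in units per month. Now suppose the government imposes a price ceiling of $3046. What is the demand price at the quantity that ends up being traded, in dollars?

Rearranging supply gives qs = p - 1645. Setting quantity demanded equal to quantity supplied, 26555 - 5p = p - 1645, gives p* = 4700 and q* = 3055.
The ceiling of 3046 is below the equilibrium price 4700, so it binds.
At p = 3046: qd = 26555 - 5·3046 = 11325 and qs = 3046 - 1645 = 1401.
Only 1401 units reach the market. On the demand curve, the marginal buyer's willingness to pay at q = 1401 is (26555 - 1401)/5 = 5030.8.

5030.8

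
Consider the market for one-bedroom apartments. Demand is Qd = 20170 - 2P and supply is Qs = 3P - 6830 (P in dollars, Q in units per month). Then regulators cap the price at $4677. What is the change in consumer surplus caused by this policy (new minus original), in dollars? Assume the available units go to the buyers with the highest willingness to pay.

4030182.75

In a free market, 20170 - 2P = 3P - 6830 gives the equilibrium P* = 5400, Q* = 9370.
Since 4677 < 5400, the ceiling is binding.
At P = 4677: Qd = 20170 - 2·4677 = 10816 and Qs = 3·4677 - 6830 = 7201.
Consumer surplus without the control is ½ · (10085 - 5400) · 9370 = 21949225.
With the ceiling, 7201 units are sold at 4677 (assume they go to the highest-value buyers). The demand price at Q = 7201 is 6484.5, so CS = ½ · [(10085 - 4677) + (6484.5 - 4677)] · 7201 = 25979407.75.
Change in consumer surplus = 25979407.75 - 21949225 = 4030182.75.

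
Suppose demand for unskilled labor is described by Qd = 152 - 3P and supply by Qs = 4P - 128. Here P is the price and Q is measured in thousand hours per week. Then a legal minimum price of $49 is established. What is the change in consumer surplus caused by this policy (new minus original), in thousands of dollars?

-166.5

Without the control the market clears where 152 - 3P = 4P - 128, i.e. P* = 40 and Q* = 32.
The floor of 49 is above the equilibrium price 40, so it binds.
At P = 49: Qd = 152 - 3·49 = 5 and Qs = 4·49 - 128 = 68.
Consumer surplus without the control is ½ · (152/3 - 40) · 32 = 512/3.
With the floor, consumers buy 5 units at 49, so CS = ½ · (152/3 - 49) · 5 = 25/6.
Change in consumer surplus = 25/6 - 512/3 = -166.5.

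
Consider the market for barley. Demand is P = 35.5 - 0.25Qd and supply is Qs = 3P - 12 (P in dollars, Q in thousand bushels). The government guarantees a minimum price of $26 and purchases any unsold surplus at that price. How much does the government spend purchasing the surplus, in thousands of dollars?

728

Rearranging demand gives Qd = 142 - 4P. In a free market, 142 - 4P = 3P - 12 gives the equilibrium P* = 22, Q* = 54.
Because the floor (26) lies above the market-clearing price, it is binding.
At P = 26: Qd = 142 - 4·26 = 38 and Qs = 3·26 - 12 = 66.
Surplus = Qs - Qd = 28.
Government expenditure = surplus × support price = 28 × 26 = 728.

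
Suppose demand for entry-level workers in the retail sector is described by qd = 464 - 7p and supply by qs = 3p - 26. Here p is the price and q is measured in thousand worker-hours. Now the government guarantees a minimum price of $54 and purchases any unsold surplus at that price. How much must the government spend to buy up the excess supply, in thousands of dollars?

In a free market, 464 - 7p = 3p - 26 gives the equilibrium p* = 49, q* = 121.
Because the floor (54) lies above the market-clearing price, it is binding.
At p = 54: qd = 464 - 7·54 = 86 and qs = 3·54 - 26 = 136.
Surplus = qs - qd = 50.
Government expenditure = surplus × support price = 50 × 54 = 2700.

2700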